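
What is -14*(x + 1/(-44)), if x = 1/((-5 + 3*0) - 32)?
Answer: 567/814 ≈ 0.69656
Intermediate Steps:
x = -1/37 (x = 1/((-5 + 0) - 32) = 1/(-5 - 32) = 1/(-37) = -1/37 ≈ -0.027027)
-14*(x + 1/(-44)) = -14*(-1/37 + 1/(-44)) = -14*(-1/37 - 1/44) = -14*(-81/1628) = 567/814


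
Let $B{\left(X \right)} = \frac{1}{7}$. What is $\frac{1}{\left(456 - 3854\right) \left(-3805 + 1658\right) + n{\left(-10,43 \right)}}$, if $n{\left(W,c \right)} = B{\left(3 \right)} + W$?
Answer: $\frac{7}{51068473} \approx 1.3707 \cdot 10^{-7}$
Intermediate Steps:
$B{\left(X \right)} = \frac{1}{7}$
$n{\left(W,c \right)} = \frac{1}{7} + W$
$\frac{1}{\left(456 - 3854\right) \left(-3805 + 1658\right) + n{\left(-10,43 \right)}} = \frac{1}{\left(456 - 3854\right) \left(-3805 + 1658\right) + \left(\frac{1}{7} - 10\right)} = \frac{1}{\left(-3398\right) \left(-2147\right) - \frac{69}{7}} = \frac{1}{7295506 - \frac{69}{7}} = \frac{1}{\frac{51068473}{7}} = \frac{7}{51068473}$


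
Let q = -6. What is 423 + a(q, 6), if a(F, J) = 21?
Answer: 444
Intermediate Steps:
423 + a(q, 6) = 423 + 21 = 444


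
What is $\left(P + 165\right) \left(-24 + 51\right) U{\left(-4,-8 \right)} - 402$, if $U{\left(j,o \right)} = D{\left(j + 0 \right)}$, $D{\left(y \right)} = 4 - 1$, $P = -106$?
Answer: $4377$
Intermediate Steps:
$D{\left(y \right)} = 3$ ($D{\left(y \right)} = 4 - 1 = 3$)
$U{\left(j,o \right)} = 3$
$\left(P + 165\right) \left(-24 + 51\right) U{\left(-4,-8 \right)} - 402 = \left(-106 + 165\right) \left(-24 + 51\right) 3 - 402 = 59 \cdot 27 \cdot 3 - 402 = 1593 \cdot 3 - 402 = 4779 - 402 = 4377$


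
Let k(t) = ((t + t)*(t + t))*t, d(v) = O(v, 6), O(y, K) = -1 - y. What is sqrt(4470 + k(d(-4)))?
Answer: sqrt(4578) ≈ 67.661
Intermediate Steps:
d(v) = -1 - v
k(t) = 4*t**3 (k(t) = ((2*t)*(2*t))*t = (4*t**2)*t = 4*t**3)
sqrt(4470 + k(d(-4))) = sqrt(4470 + 4*(-1 - 1*(-4))**3) = sqrt(4470 + 4*(-1 + 4)**3) = sqrt(4470 + 4*3**3) = sqrt(4470 + 4*27) = sqrt(4470 + 108) = sqrt(4578)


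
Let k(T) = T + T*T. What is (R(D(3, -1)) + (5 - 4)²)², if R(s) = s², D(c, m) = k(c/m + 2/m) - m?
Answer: 195364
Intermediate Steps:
k(T) = T + T²
D(c, m) = -m + (2/m + c/m)*(1 + 2/m + c/m) (D(c, m) = (c/m + 2/m)*(1 + (c/m + 2/m)) - m = (2/m + c/m)*(1 + (2/m + c/m)) - m = (2/m + c/m)*(1 + 2/m + c/m) - m = -m + (2/m + c/m)*(1 + 2/m + c/m))
(R(D(3, -1)) + (5 - 4)²)² = (((-1*(-1)³ + (2 + 3)*(2 + 3 - 1))/(-1)²)² + (5 - 4)²)² = ((1*(-1*(-1) + 5*4))² + 1²)² = ((1*(1 + 20))² + 1)² = ((1*21)² + 1)² = (21² + 1)² = (441 + 1)² = 442² = 195364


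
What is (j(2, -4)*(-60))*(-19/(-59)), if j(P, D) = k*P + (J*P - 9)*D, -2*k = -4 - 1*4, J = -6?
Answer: -104880/59 ≈ -1777.6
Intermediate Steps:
k = 4 (k = -(-4 - 1*4)/2 = -(-4 - 4)/2 = -½*(-8) = 4)
j(P, D) = 4*P + D*(-9 - 6*P) (j(P, D) = 4*P + (-6*P - 9)*D = 4*P + (-9 - 6*P)*D = 4*P + D*(-9 - 6*P))
(j(2, -4)*(-60))*(-19/(-59)) = ((-9*(-4) + 4*2 - 6*(-4)*2)*(-60))*(-19/(-59)) = ((36 + 8 + 48)*(-60))*(-19*(-1/59)) = (92*(-60))*(19/59) = -5520*19/59 = -104880/59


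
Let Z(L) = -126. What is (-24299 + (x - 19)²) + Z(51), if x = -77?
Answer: -15209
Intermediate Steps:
(-24299 + (x - 19)²) + Z(51) = (-24299 + (-77 - 19)²) - 126 = (-24299 + (-96)²) - 126 = (-24299 + 9216) - 126 = -15083 - 126 = -15209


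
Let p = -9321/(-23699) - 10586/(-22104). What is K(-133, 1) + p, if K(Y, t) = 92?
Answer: 1871170655/20147796 ≈ 92.872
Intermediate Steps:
p = 17573423/20147796 (p = -9321*(-1/23699) - 10586*(-1/22104) = 717/1823 + 5293/11052 = 17573423/20147796 ≈ 0.87223)
K(-133, 1) + p = 92 + 17573423/20147796 = 1871170655/20147796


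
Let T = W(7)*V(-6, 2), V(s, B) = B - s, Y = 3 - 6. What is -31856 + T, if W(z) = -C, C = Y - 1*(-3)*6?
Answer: -31976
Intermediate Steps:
Y = -3
C = 15 (C = -3 - 1*(-3)*6 = -3 + 3*6 = -3 + 18 = 15)
W(z) = -15 (W(z) = -1*15 = -15)
T = -120 (T = -15*(2 - 1*(-6)) = -15*(2 + 6) = -15*8 = -120)
-31856 + T = -31856 - 120 = -31976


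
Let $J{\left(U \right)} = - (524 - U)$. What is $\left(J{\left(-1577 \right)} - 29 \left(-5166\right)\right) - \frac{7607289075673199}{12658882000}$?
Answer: $- \frac{5737407638807199}{12658882000} \approx -4.5323 \cdot 10^{5}$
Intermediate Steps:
$J{\left(U \right)} = -524 + U$
$\left(J{\left(-1577 \right)} - 29 \left(-5166\right)\right) - \frac{7607289075673199}{12658882000} = \left(\left(-524 - 1577\right) - 29 \left(-5166\right)\right) - \frac{7607289075673199}{12658882000} = \left(-2101 - -149814\right) - \frac{7607289075673199}{12658882000} = \left(-2101 + 149814\right) + \left(\left(- \frac{34608}{28375} + \frac{641671}{446128}\right) - 600945\right) = 147713 + \left(\frac{2767816801}{12658882000} - 600945\right) = 147713 - \frac{7607289075673199}{12658882000} = - \frac{5737407638807199}{12658882000}$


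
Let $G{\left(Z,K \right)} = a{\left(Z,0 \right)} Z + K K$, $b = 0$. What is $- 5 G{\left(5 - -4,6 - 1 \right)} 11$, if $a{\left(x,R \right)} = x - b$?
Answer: $-5830$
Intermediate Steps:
$a{\left(x,R \right)} = x$ ($a{\left(x,R \right)} = x - 0 = x + 0 = x$)
$G{\left(Z,K \right)} = K^{2} + Z^{2}$ ($G{\left(Z,K \right)} = Z Z + K K = Z^{2} + K^{2} = K^{2} + Z^{2}$)
$- 5 G{\left(5 - -4,6 - 1 \right)} 11 = - 5 \left(\left(6 - 1\right)^{2} + \left(5 - -4\right)^{2}\right) 11 = - 5 \left(5^{2} + \left(5 + 4\right)^{2}\right) 11 = - 5 \left(25 + 9^{2}\right) 11 = - 5 \left(25 + 81\right) 11 = \left(-5\right) 106 \cdot 11 = \left(-530\right) 11 = -5830$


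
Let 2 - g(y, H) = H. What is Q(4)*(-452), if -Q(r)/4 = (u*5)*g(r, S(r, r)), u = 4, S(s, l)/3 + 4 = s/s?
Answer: 397760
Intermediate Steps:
S(s, l) = -9 (S(s, l) = -12 + 3*(s/s) = -12 + 3*1 = -12 + 3 = -9)
g(y, H) = 2 - H
Q(r) = -880 (Q(r) = -4*4*5*(2 - 1*(-9)) = -80*(2 + 9) = -80*11 = -4*220 = -880)
Q(4)*(-452) = -880*(-452) = 397760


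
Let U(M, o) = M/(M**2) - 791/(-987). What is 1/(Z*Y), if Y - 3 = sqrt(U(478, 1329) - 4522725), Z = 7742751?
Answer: 67398/786723306549362909 - I*sqrt(20544431262492210)/2360169919648088727 ≈ 8.5669e-14 - 6.073e-11*I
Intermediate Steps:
U(M, o) = 113/141 + 1/M (U(M, o) = M/M**2 - 791*(-1/987) = 1/M + 113/141 = 113/141 + 1/M)
Y = 3 + I*sqrt(20544431262492210)/67398 (Y = 3 + sqrt((113/141 + 1/478) - 4522725) = 3 + sqrt(54155/67398 - 4522725) = 3 + sqrt(-304822565395/67398) = 3 + I*sqrt(20544431262492210)/67398 ≈ 3.0 + 2126.7*I)
1/(Z*Y) = 1/(7742751*(3 + I*sqrt(20544431262492210)/67398))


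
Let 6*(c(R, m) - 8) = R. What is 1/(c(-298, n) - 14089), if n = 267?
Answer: -3/42392 ≈ -7.0768e-5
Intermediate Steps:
c(R, m) = 8 + R/6
1/(c(-298, n) - 14089) = 1/((8 + (⅙)*(-298)) - 14089) = 1/((8 - 149/3) - 14089) = 1/(-125/3 - 14089) = 1/(-42392/3) = -3/42392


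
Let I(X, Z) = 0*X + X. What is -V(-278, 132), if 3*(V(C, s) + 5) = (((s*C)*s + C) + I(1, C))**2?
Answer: -23465779534186/3 ≈ -7.8219e+12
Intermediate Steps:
I(X, Z) = X (I(X, Z) = 0 + X = X)
V(C, s) = -5 + (1 + C + C*s**2)**2/3 (V(C, s) = -5 + (((s*C)*s + C) + 1)**2/3 = -5 + (((C*s)*s + C) + 1)**2/3 = -5 + ((C*s**2 + C) + 1)**2/3 = -5 + ((C + C*s**2) + 1)**2/3 = -5 + (1 + C + C*s**2)**2/3)
-V(-278, 132) = -(-5 + (1 - 278 - 278*132**2)**2/3) = -(-5 + (1 - 278 - 278*17424)**2/3) = -(-5 + (1 - 278 - 4843872)**2/3) = -(-5 + (1/3)*(-4844149)**2) = -(-5 + (1/3)*23465779534201) = -(-5 + 23465779534201/3) = -1*23465779534186/3 = -23465779534186/3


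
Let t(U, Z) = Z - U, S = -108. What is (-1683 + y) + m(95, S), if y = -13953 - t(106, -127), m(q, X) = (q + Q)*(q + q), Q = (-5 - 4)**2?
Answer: 18037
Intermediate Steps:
Q = 81 (Q = (-9)**2 = 81)
m(q, X) = 2*q*(81 + q) (m(q, X) = (q + 81)*(q + q) = (81 + q)*(2*q) = 2*q*(81 + q))
y = -13720 (y = -13953 - (-127 - 1*106) = -13953 - (-127 - 106) = -13953 - 1*(-233) = -13953 + 233 = -13720)
(-1683 + y) + m(95, S) = (-1683 - 13720) + 2*95*(81 + 95) = -15403 + 2*95*176 = -15403 + 33440 = 18037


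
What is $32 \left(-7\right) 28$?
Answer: $-6272$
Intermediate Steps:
$32 \left(-7\right) 28 = \left(-224\right) 28 = -6272$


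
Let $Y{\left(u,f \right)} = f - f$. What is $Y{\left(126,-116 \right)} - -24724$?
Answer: $24724$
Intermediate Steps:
$Y{\left(u,f \right)} = 0$
$Y{\left(126,-116 \right)} - -24724 = 0 - -24724 = 0 + 24724 = 24724$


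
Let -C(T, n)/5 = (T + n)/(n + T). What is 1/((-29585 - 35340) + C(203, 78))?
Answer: -1/64930 ≈ -1.5401e-5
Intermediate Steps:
C(T, n) = -5 (C(T, n) = -5*(T + n)/(n + T) = -5*(T + n)/(T + n) = -5*1 = -5)
1/((-29585 - 35340) + C(203, 78)) = 1/((-29585 - 35340) - 5) = 1/(-64925 - 5) = 1/(-64930) = -1/64930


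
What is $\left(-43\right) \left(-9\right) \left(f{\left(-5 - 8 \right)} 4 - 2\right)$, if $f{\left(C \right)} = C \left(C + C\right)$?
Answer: $522450$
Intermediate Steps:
$f{\left(C \right)} = 2 C^{2}$ ($f{\left(C \right)} = C 2 C = 2 C^{2}$)
$\left(-43\right) \left(-9\right) \left(f{\left(-5 - 8 \right)} 4 - 2\right) = \left(-43\right) \left(-9\right) \left(2 \left(-5 - 8\right)^{2} \cdot 4 - 2\right) = 387 \left(2 \left(-5 - 8\right)^{2} \cdot 4 - 2\right) = 387 \left(2 \left(-13\right)^{2} \cdot 4 - 2\right) = 387 \left(2 \cdot 169 \cdot 4 - 2\right) = 387 \left(338 \cdot 4 - 2\right) = 387 \left(1352 - 2\right) = 387 \cdot 1350 = 522450$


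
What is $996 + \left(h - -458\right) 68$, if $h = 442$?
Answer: $62196$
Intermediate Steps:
$996 + \left(h - -458\right) 68 = 996 + \left(442 - -458\right) 68 = 996 + \left(442 + 458\right) 68 = 996 + 900 \cdot 68 = 996 + 61200 = 62196$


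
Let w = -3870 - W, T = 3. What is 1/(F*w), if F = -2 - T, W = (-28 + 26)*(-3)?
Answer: 1/19380 ≈ 5.1600e-5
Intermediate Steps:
W = 6 (W = -2*(-3) = 6)
F = -5 (F = -2 - 1*3 = -2 - 3 = -5)
w = -3876 (w = -3870 - 1*6 = -3870 - 6 = -3876)
1/(F*w) = 1/(-5*(-3876)) = 1/19380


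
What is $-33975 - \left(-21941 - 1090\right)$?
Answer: $-10944$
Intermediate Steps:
$-33975 - \left(-21941 - 1090\right) = -33975 - -23031 = -33975 + 23031 = -10944$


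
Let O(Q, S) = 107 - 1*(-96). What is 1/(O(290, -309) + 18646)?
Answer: 1/18849 ≈ 5.3053e-5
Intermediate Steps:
O(Q, S) = 203 (O(Q, S) = 107 + 96 = 203)
1/(O(290, -309) + 18646) = 1/(203 + 18646) = 1/18849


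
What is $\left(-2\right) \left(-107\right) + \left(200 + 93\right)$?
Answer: $507$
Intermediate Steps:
$\left(-2\right) \left(-107\right) + \left(200 + 93\right) = 214 + 293 = 507$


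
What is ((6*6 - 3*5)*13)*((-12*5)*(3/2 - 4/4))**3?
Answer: -7371000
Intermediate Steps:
((6*6 - 3*5)*13)*((-12*5)*(3/2 - 4/4))**3 = ((36 - 15)*13)*((-2*30)*(3*(1/2) - 4*1/4))**3 = (21*13)*(-60*(3/2 - 1))**3 = 273*(-60*1/2)**3 = 273*(-30)**3 = 273*(-27000) = -7371000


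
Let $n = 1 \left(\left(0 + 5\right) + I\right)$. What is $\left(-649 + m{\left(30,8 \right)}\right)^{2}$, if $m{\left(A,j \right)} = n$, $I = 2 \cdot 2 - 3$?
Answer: $413449$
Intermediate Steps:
$I = 1$ ($I = 4 - 3 = 1$)
$n = 6$ ($n = 1 \left(\left(0 + 5\right) + 1\right) = 1 \left(5 + 1\right) = 1 \cdot 6 = 6$)
$m{\left(A,j \right)} = 6$
$\left(-649 + m{\left(30,8 \right)}\right)^{2} = \left(-649 + 6\right)^{2} = \left(-643\right)^{2} = 413449$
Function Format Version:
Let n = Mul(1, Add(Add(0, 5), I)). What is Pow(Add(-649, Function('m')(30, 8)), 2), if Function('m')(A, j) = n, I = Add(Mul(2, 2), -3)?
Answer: 413449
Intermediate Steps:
I = 1 (I = Add(4, -3) = 1)
n = 6 (n = Mul(1, Add(Add(0, 5), 1)) = Mul(1, Add(5, 1)) = Mul(1, 6) = 6)
Function('m')(A, j) = 6
Pow(Add(-649, Function('m')(30, 8)), 2) = Pow(Add(-649, 6), 2) = Pow(-643, 2) = 413449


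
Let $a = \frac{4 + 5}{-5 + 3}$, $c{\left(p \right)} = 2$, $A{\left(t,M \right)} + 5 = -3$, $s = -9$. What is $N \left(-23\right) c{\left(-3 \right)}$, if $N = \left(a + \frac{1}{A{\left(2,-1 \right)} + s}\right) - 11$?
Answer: $\frac{12167}{17} \approx 715.71$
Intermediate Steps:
$A{\left(t,M \right)} = -8$ ($A{\left(t,M \right)} = -5 - 3 = -8$)
$a = - \frac{9}{2}$ ($a = \frac{9}{-2} = 9 \left(- \frac{1}{2}\right) = - \frac{9}{2} \approx -4.5$)
$N = - \frac{529}{34}$ ($N = \left(- \frac{9}{2} + \frac{1}{-8 - 9}\right) - 11 = \left(- \frac{9}{2} + \frac{1}{-17}\right) - 11 = \left(- \frac{9}{2} - \frac{1}{17}\right) - 11 = - \frac{155}{34} - 11 = - \frac{529}{34} \approx -15.559$)
$N \left(-23\right) c{\left(-3 \right)} = \left(- \frac{529}{34}\right) \left(-23\right) 2 = \frac{12167}{34} \cdot 2 = \frac{12167}{17}$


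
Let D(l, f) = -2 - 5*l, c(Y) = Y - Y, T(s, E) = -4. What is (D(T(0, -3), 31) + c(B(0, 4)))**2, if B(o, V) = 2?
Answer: 324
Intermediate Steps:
c(Y) = 0
(D(T(0, -3), 31) + c(B(0, 4)))**2 = ((-2 - 5*(-4)) + 0)**2 = ((-2 + 20) + 0)**2 = (18 + 0)**2 = 18**2 = 324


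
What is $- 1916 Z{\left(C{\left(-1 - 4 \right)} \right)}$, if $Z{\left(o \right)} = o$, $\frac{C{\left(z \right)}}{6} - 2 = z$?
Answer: $34488$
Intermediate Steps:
$C{\left(z \right)} = 12 + 6 z$
$- 1916 Z{\left(C{\left(-1 - 4 \right)} \right)} = - 1916 \left(12 + 6 \left(-1 - 4\right)\right) = - 1916 \left(12 + 6 \left(-5\right)\right) = - 1916 \left(12 - 30\right) = \left(-1916\right) \left(-18\right) = 34488$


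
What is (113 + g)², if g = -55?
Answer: 3364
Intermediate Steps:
(113 + g)² = (113 - 55)² = 58² = 3364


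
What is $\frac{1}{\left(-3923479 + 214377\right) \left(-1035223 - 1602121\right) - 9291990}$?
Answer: $\frac{1}{9782168613098} \approx 1.0223 \cdot 10^{-13}$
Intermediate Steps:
$\frac{1}{\left(-3923479 + 214377\right) \left(-1035223 - 1602121\right) - 9291990} = \frac{1}{\left(-3709102\right) \left(-2637344\right) - 9291990} = \frac{1}{9782177905088 - 9291990} = \frac{1}{9782168613098}$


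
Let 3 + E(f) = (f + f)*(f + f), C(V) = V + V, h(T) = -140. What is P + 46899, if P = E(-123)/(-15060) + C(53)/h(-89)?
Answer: 1647863057/35140 ≈ 46894.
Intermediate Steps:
C(V) = 2*V
E(f) = -3 + 4*f² (E(f) = -3 + (f + f)*(f + f) = -3 + (2*f)*(2*f) = -3 + 4*f²)
P = -167803/35140 (P = (-3 + 4*(-123)²)/(-15060) + (2*53)/(-140) = (-3 + 4*15129)*(-1/15060) + 106*(-1/140) = (-3 + 60516)*(-1/15060) - 53/70 = 60513*(-1/15060) - 53/70 = -20171/5020 - 53/70 = -167803/35140 ≈ -4.7753)
P + 46899 = -167803/35140 + 46899 = 1647863057/35140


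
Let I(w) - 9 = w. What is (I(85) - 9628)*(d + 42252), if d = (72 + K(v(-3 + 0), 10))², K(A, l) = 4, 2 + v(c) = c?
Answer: -457898952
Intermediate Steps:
v(c) = -2 + c
I(w) = 9 + w
d = 5776 (d = (72 + 4)² = 76² = 5776)
(I(85) - 9628)*(d + 42252) = ((9 + 85) - 9628)*(5776 + 42252) = (94 - 9628)*48028 = -9534*48028 = -457898952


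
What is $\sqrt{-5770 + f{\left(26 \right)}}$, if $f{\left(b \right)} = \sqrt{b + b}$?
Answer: $\sqrt{-5770 + 2 \sqrt{13}} \approx 75.913 i$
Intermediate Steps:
$f{\left(b \right)} = \sqrt{2} \sqrt{b}$ ($f{\left(b \right)} = \sqrt{2 b} = \sqrt{2} \sqrt{b}$)
$\sqrt{-5770 + f{\left(26 \right)}} = \sqrt{-5770 + \sqrt{2} \sqrt{26}} = \sqrt{-5770 + 2 \sqrt{13}}$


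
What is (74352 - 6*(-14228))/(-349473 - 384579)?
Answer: -1210/5561 ≈ -0.21759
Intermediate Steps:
(74352 - 6*(-14228))/(-349473 - 384579) = (74352 + 85368)/(-734052) = 159720*(-1/734052) = -1210/5561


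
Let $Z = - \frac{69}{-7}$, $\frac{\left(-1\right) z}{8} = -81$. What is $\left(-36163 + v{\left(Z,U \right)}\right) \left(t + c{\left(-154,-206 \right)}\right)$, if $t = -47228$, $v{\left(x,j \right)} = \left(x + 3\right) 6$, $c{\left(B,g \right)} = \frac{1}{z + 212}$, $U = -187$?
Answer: $\frac{1465666024497}{860} \approx 1.7043 \cdot 10^{9}$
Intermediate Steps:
$z = 648$ ($z = \left(-8\right) \left(-81\right) = 648$)
$c{\left(B,g \right)} = \frac{1}{860}$ ($c{\left(B,g \right)} = \frac{1}{648 + 212} = \frac{1}{860}$)
$Z = \frac{69}{7}$ ($Z = \left(-69\right) \left(- \frac{1}{7}\right) = \frac{69}{7} \approx 9.8571$)
$v{\left(x,j \right)} = 18 + 6 x$ ($v{\left(x,j \right)} = \left(3 + x\right) 6 = 18 + 6 x$)
$\left(-36163 + v{\left(Z,U \right)}\right) \left(t + c{\left(-154,-206 \right)}\right) = \left(-36163 + \left(18 + 6 \cdot \frac{69}{7}\right)\right) \left(-47228 + \frac{1}{860}\right) = \left(-36163 + \left(18 + \frac{414}{7}\right)\right) \left(- \frac{40616079}{860}\right) = \left(-36163 + \frac{540}{7}\right) \left(- \frac{40616079}{860}\right) = \left(- \frac{252601}{7}\right) \left(- \frac{40616079}{860}\right) = \frac{1465666024497}{860}$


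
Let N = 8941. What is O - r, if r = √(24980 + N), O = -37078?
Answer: -37078 - 3*√3769 ≈ -37262.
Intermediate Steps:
r = 3*√3769 (r = √(24980 + 8941) = √33921 = 3*√3769 ≈ 184.18)
O - r = -37078 - 3*√3769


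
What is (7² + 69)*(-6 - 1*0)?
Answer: -708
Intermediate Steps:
(7² + 69)*(-6 - 1*0) = (49 + 69)*(-6 + 0) = 118*(-6) = -708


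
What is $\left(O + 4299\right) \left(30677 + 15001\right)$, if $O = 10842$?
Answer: $691610598$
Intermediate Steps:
$\left(O + 4299\right) \left(30677 + 15001\right) = \left(10842 + 4299\right) \left(30677 + 15001\right) = 15141 \cdot 45678 = 691610598$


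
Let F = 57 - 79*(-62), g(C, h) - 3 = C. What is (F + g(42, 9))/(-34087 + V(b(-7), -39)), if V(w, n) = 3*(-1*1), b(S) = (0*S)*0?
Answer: -500/3409 ≈ -0.14667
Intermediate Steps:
g(C, h) = 3 + C
b(S) = 0 (b(S) = 0*0 = 0)
V(w, n) = -3 (V(w, n) = 3*(-1) = -3)
F = 4955 (F = 57 + 4898 = 4955)
(F + g(42, 9))/(-34087 + V(b(-7), -39)) = (4955 + (3 + 42))/(-34087 - 3) = (4955 + 45)/(-34090) = 5000*(-1/34090) = -500/3409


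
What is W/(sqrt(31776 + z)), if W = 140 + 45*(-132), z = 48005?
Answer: -5800*sqrt(221)/4199 ≈ -20.534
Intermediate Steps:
W = -5800 (W = 140 - 5940 = -5800)
W/(sqrt(31776 + z)) = -5800/sqrt(31776 + 48005) = -5800*sqrt(221)/4199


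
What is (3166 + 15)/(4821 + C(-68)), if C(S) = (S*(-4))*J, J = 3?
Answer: 3181/5637 ≈ 0.56431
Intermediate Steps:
C(S) = -12*S (C(S) = (S*(-4))*3 = -4*S*3 = -12*S)
(3166 + 15)/(4821 + C(-68)) = (3166 + 15)/(4821 - 12*(-68)) = 3181/(4821 + 816) = 3181/5637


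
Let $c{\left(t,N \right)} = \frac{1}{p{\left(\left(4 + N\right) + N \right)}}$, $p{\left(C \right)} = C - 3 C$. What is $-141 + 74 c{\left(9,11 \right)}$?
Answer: $- \frac{3703}{26} \approx -142.42$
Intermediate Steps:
$p{\left(C \right)} = - 2 C$
$c{\left(t,N \right)} = \frac{1}{-8 - 4 N}$ ($c{\left(t,N \right)} = \frac{1}{\left(-2\right) \left(\left(4 + N\right) + N\right)} = \frac{1}{\left(-2\right) \left(4 + 2 N\right)} = \frac{1}{-8 - 4 N}$)
$-141 + 74 c{\left(9,11 \right)} = -141 + 74 \frac{1}{4 \left(-2 - 11\right)} = -141 + 74 \frac{1}{4 \left(-13\right)} = -141 + 74 \cdot \frac{1}{4} \left(- \frac{1}{13}\right) = -141 + 74 \left(- \frac{1}{52}\right) = -141 - \frac{37}{26} = - \frac{3703}{26}$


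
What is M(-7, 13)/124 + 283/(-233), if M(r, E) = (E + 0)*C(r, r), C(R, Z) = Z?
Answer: -56295/28892 ≈ -1.9485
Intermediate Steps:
M(r, E) = E*r (M(r, E) = (E + 0)*r = E*r)
M(-7, 13)/124 + 283/(-233) = (13*(-7))/124 + 283/(-233) = -91*1/124 + 283*(-1/233) = -91/124 - 283/233 = -56295/28892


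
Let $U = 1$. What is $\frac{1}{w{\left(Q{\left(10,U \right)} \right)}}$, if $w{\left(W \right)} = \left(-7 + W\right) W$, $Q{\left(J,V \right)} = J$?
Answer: $\frac{1}{30} \approx 0.033333$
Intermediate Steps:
$w{\left(W \right)} = W \left(-7 + W\right)$
$\frac{1}{w{\left(Q{\left(10,U \right)} \right)}} = \frac{1}{10 \left(-7 + 10\right)} = \frac{1}{10 \cdot 3} = \frac{1}{30}$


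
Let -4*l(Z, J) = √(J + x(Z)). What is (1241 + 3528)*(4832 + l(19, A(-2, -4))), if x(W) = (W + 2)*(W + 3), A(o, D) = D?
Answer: 23043808 - 4769*√458/4 ≈ 2.3018e+7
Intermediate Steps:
x(W) = (2 + W)*(3 + W)
l(Z, J) = -√(6 + J + Z² + 5*Z)/4 (l(Z, J) = -√(J + (6 + Z² + 5*Z))/4 = -√(6 + J + Z² + 5*Z)/4)
(1241 + 3528)*(4832 + l(19, A(-2, -4))) = (1241 + 3528)*(4832 - √(6 - 4 + 19² + 5*19)/4) = 4769*(4832 - √(6 - 4 + 361 + 95)/4) = 4769*(4832 - √458/4) = 23043808 - 4769*√458/4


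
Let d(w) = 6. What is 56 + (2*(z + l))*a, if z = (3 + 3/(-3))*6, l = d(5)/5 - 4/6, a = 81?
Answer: 10432/5 ≈ 2086.4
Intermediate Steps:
l = 8/15 (l = 6/5 - 4/6 = 6*(⅕) - 4*⅙ = 6/5 - ⅔ = 8/15 ≈ 0.53333)
z = 12 (z = (3 + 3*(-⅓))*6 = (3 - 1)*6 = 2*6 = 12)
56 + (2*(z + l))*a = 56 + (2*(12 + 8/15))*81 = 56 + (2*(188/15))*81 = 56 + (376/15)*81 = 56 + 10152/5 = 10432/5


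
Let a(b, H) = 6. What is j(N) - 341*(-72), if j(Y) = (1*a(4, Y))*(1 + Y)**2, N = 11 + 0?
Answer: 25416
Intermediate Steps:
N = 11
j(Y) = 6*(1 + Y)**2 (j(Y) = (1*6)*(1 + Y)**2 = 6*(1 + Y)**2)
j(N) - 341*(-72) = 6*(1 + 11)**2 - 341*(-72) = 6*12**2 + 24552 = 6*144 + 24552 = 864 + 24552 = 25416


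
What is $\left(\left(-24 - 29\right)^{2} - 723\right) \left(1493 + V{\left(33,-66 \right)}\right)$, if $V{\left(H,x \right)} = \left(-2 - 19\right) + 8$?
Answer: $3087280$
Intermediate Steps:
$V{\left(H,x \right)} = -13$ ($V{\left(H,x \right)} = -21 + 8 = -13$)
$\left(\left(-24 - 29\right)^{2} - 723\right) \left(1493 + V{\left(33,-66 \right)}\right) = \left(\left(-24 - 29\right)^{2} - 723\right) \left(1493 - 13\right) = \left(\left(-53\right)^{2} - 723\right) 1480 = \left(2809 - 723\right) 1480 = 2086 \cdot 1480 = 3087280$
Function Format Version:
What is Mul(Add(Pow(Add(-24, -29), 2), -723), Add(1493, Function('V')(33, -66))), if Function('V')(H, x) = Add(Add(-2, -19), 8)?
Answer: 3087280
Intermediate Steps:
Function('V')(H, x) = -13 (Function('V')(H, x) = Add(-21, 8) = -13)
Mul(Add(Pow(Add(-24, -29), 2), -723), Add(1493, Function('V')(33, -66))) = Mul(Add(Pow(Add(-24, -29), 2), -723), Add(1493, -13)) = Mul(Add(Pow(-53, 2), -723), 1480) = Mul(Add(2809, -723), 1480) = Mul(2086, 1480) = 3087280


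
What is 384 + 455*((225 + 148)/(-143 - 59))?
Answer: -92147/202 ≈ -456.17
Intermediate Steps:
384 + 455*((225 + 148)/(-143 - 59)) = 384 + 455*(373/(-202)) = 384 + 455*(373*(-1/202)) = 384 + 455*(-373/202) = 384 - 169715/202 = -92147/202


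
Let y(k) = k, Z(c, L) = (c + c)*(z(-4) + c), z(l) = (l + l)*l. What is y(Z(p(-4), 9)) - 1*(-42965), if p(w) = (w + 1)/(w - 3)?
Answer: 2106647/49 ≈ 42993.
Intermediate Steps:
p(w) = (1 + w)/(-3 + w)
z(l) = 2*l² (z(l) = (2*l)*l = 2*l²)
Z(c, L) = 2*c*(32 + c) (Z(c, L) = (c + c)*(2*(-4)² + c) = (2*c)*(2*16 + c) = (2*c)*(32 + c) = 2*c*(32 + c))
y(Z(p(-4), 9)) - 1*(-42965) = 2*((1 - 4)/(-3 - 4))*(32 + (1 - 4)/(-3 - 4)) - 1*(-42965) = 2*(-3/(-7))*(32 - 3/(-7)) + 42965 = 2*(-⅐*(-3))*(32 - ⅐*(-3)) + 42965 = 2*(3/7)*(32 + 3/7) + 42965 = 2*(3/7)*(227/7) + 42965 = 1362/49 + 42965 = 2106647/49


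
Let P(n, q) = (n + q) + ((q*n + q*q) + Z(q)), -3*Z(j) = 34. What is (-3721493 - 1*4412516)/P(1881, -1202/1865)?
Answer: -84875740362075/6856890857 ≈ -12378.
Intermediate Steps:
Z(j) = -34/3 (Z(j) = -1/3*34 = -34/3)
P(n, q) = -34/3 + n + q + q**2 + n*q (P(n, q) = (n + q) + ((q*n + q*q) - 34/3) = (n + q) + ((n*q + q**2) - 34/3) = (n + q) + ((q**2 + n*q) - 34/3) = (n + q) + (-34/3 + q**2 + n*q) = -34/3 + n + q + q**2 + n*q)
(-3721493 - 1*4412516)/P(1881, -1202/1865) = (-3721493 - 1*4412516)/(-34/3 + 1881 - 1202/1865 + (-1202/1865)**2 + 1881*(-1202/1865)) = (-3721493 - 4412516)/(-34/3 + 1881 - 1202*1/1865 + (-1202*1/1865)**2 + 1881*(-1202*1/1865)) = -8134009/(-34/3 + 1881 - 1202/1865 + (-1202/1865)**2 + 1881*(-1202/1865)) = -8134009/(-34/3 + 1881 - 1202/1865 + 1444804/3478225 - 2260962/1865) = -8134009/6856890857/10434675 = -8134009*10434675/6856890857 = -84875740362075/6856890857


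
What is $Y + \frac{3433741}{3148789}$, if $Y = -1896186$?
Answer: $- \frac{5970686185013}{3148789} \approx -1.8962 \cdot 10^{6}$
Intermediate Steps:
$Y + \frac{3433741}{3148789} = -1896186 + \frac{3433741}{3148789} = - \frac{5970686185013}{3148789}$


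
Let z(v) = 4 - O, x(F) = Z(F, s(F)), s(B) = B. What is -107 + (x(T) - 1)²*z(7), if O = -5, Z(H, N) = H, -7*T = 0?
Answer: -98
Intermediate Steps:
T = 0 (T = -⅐*0 = 0)
x(F) = F
z(v) = 9 (z(v) = 4 - 1*(-5) = 4 + 5 = 9)
-107 + (x(T) - 1)²*z(7) = -107 + (0 - 1)²*9 = -107 + (-1)²*9 = -107 + 1*9 = -107 + 9 = -98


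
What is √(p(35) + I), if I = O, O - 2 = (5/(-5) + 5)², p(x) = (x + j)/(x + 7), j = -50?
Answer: √3458/14 ≈ 4.2003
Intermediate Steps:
p(x) = (-50 + x)/(7 + x) (p(x) = (x - 50)/(x + 7) = (-50 + x)/(7 + x))
O = 18 (O = 2 + (5/(-5) + 5)² = 2 + (5*(-⅕) + 5)² = 2 + (-1 + 5)² = 2 + 4² = 2 + 16 = 18)
I = 18
√(p(35) + I) = √((-50 + 35)/(7 + 35) + 18) = √(-15/42 + 18) = √((1/42)*(-15) + 18) = √(-5/14 + 18) = √(247/14) = √3458/14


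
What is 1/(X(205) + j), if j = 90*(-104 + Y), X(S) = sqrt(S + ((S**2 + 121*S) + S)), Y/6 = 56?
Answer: 522/10897679 - 41*sqrt(10)/217953580 ≈ 4.7305e-5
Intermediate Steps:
Y = 336 (Y = 6*56 = 336)
X(S) = sqrt(S**2 + 123*S) (X(S) = sqrt(S + (S**2 + 122*S)) = sqrt(S**2 + 123*S))
j = 20880 (j = 90*(-104 + 336) = 90*232 = 20880)
1/(X(205) + j) = 1/(sqrt(205*(123 + 205)) + 20880) = 1/(sqrt(205*328) + 20880) = 1/(sqrt(67240) + 20880) = 1/(82*sqrt(10) + 20880) = 1/(20880 + 82*sqrt(10))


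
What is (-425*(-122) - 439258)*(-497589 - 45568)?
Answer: 210423367056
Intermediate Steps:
(-425*(-122) - 439258)*(-497589 - 45568) = (51850 - 439258)*(-543157) = -387408*(-543157) = 210423367056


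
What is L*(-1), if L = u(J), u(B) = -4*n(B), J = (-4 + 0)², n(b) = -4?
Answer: -16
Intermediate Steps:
J = 16 (J = (-4)² = 16)
u(B) = 16 (u(B) = -4*(-4) = 16)
L = 16
L*(-1) = 16*(-1) = -16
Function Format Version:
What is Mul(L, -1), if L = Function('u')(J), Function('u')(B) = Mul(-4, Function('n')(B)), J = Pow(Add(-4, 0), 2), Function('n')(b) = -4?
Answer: -16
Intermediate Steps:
J = 16 (J = Pow(-4, 2) = 16)
Function('u')(B) = 16 (Function('u')(B) = Mul(-4, -4) = 16)
L = 16
Mul(L, -1) = Mul(16, -1) = -16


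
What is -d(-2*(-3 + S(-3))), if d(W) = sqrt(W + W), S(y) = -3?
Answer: -2*sqrt(6) ≈ -4.8990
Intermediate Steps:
d(W) = sqrt(2)*sqrt(W) (d(W) = sqrt(2*W) = sqrt(2)*sqrt(W))
-d(-2*(-3 + S(-3))) = -sqrt(2)*sqrt(-2*(-3 - 3)) = -sqrt(2)*sqrt(-2*(-6)) = -sqrt(2)*sqrt(12) = -sqrt(2)*2*sqrt(3) = -2*sqrt(6)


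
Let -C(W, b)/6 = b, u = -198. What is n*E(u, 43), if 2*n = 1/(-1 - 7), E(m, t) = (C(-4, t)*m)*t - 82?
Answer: -1098265/8 ≈ -1.3728e+5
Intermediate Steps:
C(W, b) = -6*b
E(m, t) = -82 - 6*m*t² (E(m, t) = ((-6*t)*m)*t - 82 = (-6*m*t)*t - 82 = -6*m*t² - 82 = -82 - 6*m*t²)
n = -1/16 (n = 1/(2*(-1 - 7)) = (½)/(-8) = (½)*(-⅛) = -1/16 ≈ -0.062500)
n*E(u, 43) = -(-82 - 6*(-198)*43²)/16 = -(-82 - 6*(-198)*1849)/16 = -(-82 + 2196612)/16 = -1/16*2196530 = -1098265/8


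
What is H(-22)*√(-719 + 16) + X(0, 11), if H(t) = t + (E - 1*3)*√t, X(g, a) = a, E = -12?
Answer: 11 + 15*√15466 - 22*I*√703 ≈ 1876.4 - 583.31*I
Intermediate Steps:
H(t) = t - 15*√t (H(t) = t + (-12 - 1*3)*√t = t + (-12 - 3)*√t = t - 15*√t)
H(-22)*√(-719 + 16) + X(0, 11) = (-22 - 15*I*√22)*√(-719 + 16) + 11 = (-22 - 15*I*√22)*√(-703) + 11 = (-22 - 15*I*√22)*(I*√703) + 11 = I*√703*(-22 - 15*I*√22) + 11 = 11 + I*√703*(-22 - 15*I*√22)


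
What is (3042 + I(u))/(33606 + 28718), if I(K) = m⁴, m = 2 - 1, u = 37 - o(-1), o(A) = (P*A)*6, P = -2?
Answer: 3043/62324 ≈ 0.048826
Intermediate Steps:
o(A) = -12*A (o(A) = -2*A*6 = -12*A)
u = 25 (u = 37 - (-12)*(-1) = 37 - 1*12 = 37 - 12 = 25)
m = 1
I(K) = 1 (I(K) = 1⁴ = 1)
(3042 + I(u))/(33606 + 28718) = (3042 + 1)/(33606 + 28718) = 3043/62324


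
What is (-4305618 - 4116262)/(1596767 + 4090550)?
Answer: -8421880/5687317 ≈ -1.4808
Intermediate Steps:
(-4305618 - 4116262)/(1596767 + 4090550) = -8421880/5687317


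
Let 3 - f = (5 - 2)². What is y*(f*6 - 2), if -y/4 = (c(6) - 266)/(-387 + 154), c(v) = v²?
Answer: 34960/233 ≈ 150.04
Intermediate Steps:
f = -6 (f = 3 - (5 - 2)² = 3 - 1*3² = 3 - 1*9 = 3 - 9 = -6)
y = -920/233 (y = -4*(6² - 266)/(-387 + 154) = -4*(36 - 266)/(-233) = -(-920)*(-1)/233 = -4*230/233 = -920/233 ≈ -3.9485)
y*(f*6 - 2) = -920*(-6*6 - 2)/233 = -920*(-36 - 2)/233 = -920/233*(-38) = 34960/233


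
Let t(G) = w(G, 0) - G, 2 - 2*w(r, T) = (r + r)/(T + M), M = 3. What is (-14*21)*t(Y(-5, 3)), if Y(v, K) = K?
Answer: 882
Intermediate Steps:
w(r, T) = 1 - r/(3 + T) (w(r, T) = 1 - (r + r)/(2*(T + 3)) = 1 - 2*r/(2*(3 + T)) = 1 - r/(3 + T))
t(G) = 1 - 4*G/3 (t(G) = (3 + 0 - G)/(3 + 0) - G = (3 - G)/3 - G = (1 - G/3) - G = 1 - 4*G/3)
(-14*21)*t(Y(-5, 3)) = (-14*21)*(1 - 4/3*3) = -294*(1 - 4) = -294*(-3) = 882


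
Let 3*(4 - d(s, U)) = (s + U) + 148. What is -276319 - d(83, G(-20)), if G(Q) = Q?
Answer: -828758/3 ≈ -2.7625e+5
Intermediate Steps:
d(s, U) = -136/3 - U/3 - s/3 (d(s, U) = 4 - ((s + U) + 148)/3 = 4 - ((U + s) + 148)/3 = 4 - (148 + U + s)/3 = 4 + (-148/3 - U/3 - s/3) = -136/3 - U/3 - s/3)
-276319 - d(83, G(-20)) = -276319 - (-136/3 - ⅓*(-20) - ⅓*83) = -276319 - (-136/3 + 20/3 - 83/3) = -276319 - 1*(-199/3) = -276319 + 199/3 = -828758/3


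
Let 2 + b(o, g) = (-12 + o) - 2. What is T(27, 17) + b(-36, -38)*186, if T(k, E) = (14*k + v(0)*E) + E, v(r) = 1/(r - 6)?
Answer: -55679/6 ≈ -9279.8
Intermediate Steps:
v(r) = 1/(-6 + r)
T(k, E) = 14*k + 5*E/6 (T(k, E) = (14*k + E/(-6 + 0)) + E = (14*k + E/(-6)) + E = (14*k - E/6) + E = 14*k + 5*E/6)
b(o, g) = -16 + o (b(o, g) = -2 + ((-12 + o) - 2) = -2 + (-14 + o) = -16 + o)
T(27, 17) + b(-36, -38)*186 = (14*27 + (⅚)*17) + (-16 - 36)*186 = (378 + 85/6) - 52*186 = 2353/6 - 9672 = -55679/6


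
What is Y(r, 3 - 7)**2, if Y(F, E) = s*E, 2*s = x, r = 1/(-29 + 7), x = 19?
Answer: 1444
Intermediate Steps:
r = -1/22 (r = 1/(-22) = -1/22 ≈ -0.045455)
s = 19/2 (s = (1/2)*19 = 19/2 ≈ 9.5000)
Y(F, E) = 19*E/2
Y(r, 3 - 7)**2 = (19*(3 - 7)/2)**2 = ((19/2)*(-4))**2 = (-38)**2 = 1444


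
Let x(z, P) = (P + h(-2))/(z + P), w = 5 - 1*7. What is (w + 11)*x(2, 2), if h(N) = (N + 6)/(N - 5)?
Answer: 45/14 ≈ 3.2143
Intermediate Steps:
h(N) = (6 + N)/(-5 + N)
w = -2 (w = 5 - 7 = -2)
x(z, P) = (-4/7 + P)/(P + z) (x(z, P) = (P + (6 - 2)/(-5 - 2))/(z + P) = (P + 4/(-7))/(P + z) = (P - ⅐*4)/(P + z) = (P - 4/7)/(P + z) = (-4/7 + P)/(P + z))
(w + 11)*x(2, 2) = (-2 + 11)*((-4/7 + 2)/(2 + 2)) = 9*((10/7)/4) = 9*((¼)*(10/7)) = 9*(5/14) = 45/14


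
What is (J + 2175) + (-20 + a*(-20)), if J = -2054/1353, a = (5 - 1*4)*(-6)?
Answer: 3076021/1353 ≈ 2273.5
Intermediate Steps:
a = -6 (a = (5 - 4)*(-6) = 1*(-6) = -6)
J = -2054/1353 (J = -2054*1/1353 = -2054/1353 ≈ -1.5181)
(J + 2175) + (-20 + a*(-20)) = (-2054/1353 + 2175) + (-20 - 6*(-20)) = 2940721/1353 + (-20 + 120) = 2940721/1353 + 100 = 3076021/1353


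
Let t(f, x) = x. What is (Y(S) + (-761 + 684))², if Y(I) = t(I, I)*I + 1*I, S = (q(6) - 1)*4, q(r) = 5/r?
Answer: 483025/81 ≈ 5963.3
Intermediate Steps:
S = -⅔ (S = (5/6 - 1)*4 = (5*(⅙) - 1)*4 = (⅚ - 1)*4 = -⅙*4 = -⅔ ≈ -0.66667)
Y(I) = I + I² (Y(I) = I*I + 1*I = I² + I = I + I²)
(Y(S) + (-761 + 684))² = (-2*(1 - ⅔)/3 + (-761 + 684))² = (-⅔*⅓ - 77)² = (-2/9 - 77)² = (-695/9)² = 483025/81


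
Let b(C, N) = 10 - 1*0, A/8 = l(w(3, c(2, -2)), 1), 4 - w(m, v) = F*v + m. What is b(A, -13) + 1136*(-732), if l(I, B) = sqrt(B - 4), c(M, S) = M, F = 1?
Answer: -831542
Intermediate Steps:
w(m, v) = 4 - m - v (w(m, v) = 4 - (1*v + m) = 4 - (v + m) = 4 - (m + v) = 4 + (-m - v) = 4 - m - v)
l(I, B) = sqrt(-4 + B)
A = 8*I*sqrt(3) (A = 8*sqrt(-4 + 1) = 8*sqrt(-3) = 8*(I*sqrt(3)) = 8*I*sqrt(3) ≈ 13.856*I)
b(C, N) = 10 (b(C, N) = 10 + 0 = 10)
b(A, -13) + 1136*(-732) = 10 + 1136*(-732) = 10 - 831552 = -831542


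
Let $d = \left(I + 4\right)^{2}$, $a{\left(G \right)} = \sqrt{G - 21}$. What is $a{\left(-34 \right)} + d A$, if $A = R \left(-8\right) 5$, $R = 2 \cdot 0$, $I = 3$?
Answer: $i \sqrt{55} \approx 7.4162 i$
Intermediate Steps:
$a{\left(G \right)} = \sqrt{-21 + G}$
$R = 0$
$d = 49$ ($d = \left(3 + 4\right)^{2} = 7^{2} = 49$)
$A = 0$ ($A = 0 \left(-8\right) 5 = 0 \cdot 5 = 0$)
$a{\left(-34 \right)} + d A = \sqrt{-21 - 34} + 49 \cdot 0 = \sqrt{-55} + 0 = i \sqrt{55} + 0 = i \sqrt{55}$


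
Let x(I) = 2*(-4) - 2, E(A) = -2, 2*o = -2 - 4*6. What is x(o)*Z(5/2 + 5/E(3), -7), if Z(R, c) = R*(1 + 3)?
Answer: 0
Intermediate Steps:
o = -13 (o = (-2 - 4*6)/2 = (-2 - 24)/2 = (½)*(-26) = -13)
Z(R, c) = 4*R (Z(R, c) = R*4 = 4*R)
x(I) = -10 (x(I) = -8 - 2 = -10)
x(o)*Z(5/2 + 5/E(3), -7) = -40*(5/2 + 5/(-2)) = -40*(5*(½) + 5*(-½)) = -40*(5/2 - 5/2) = -40*0 = -10*0 = 0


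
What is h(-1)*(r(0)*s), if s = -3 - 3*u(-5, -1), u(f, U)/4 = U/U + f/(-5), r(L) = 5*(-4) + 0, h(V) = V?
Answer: -540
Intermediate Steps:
r(L) = -20 (r(L) = -20 + 0 = -20)
u(f, U) = 4 - 4*f/5 (u(f, U) = 4*(U/U + f/(-5)) = 4*(1 + f*(-⅕)) = 4*(1 - f/5) = 4 - 4*f/5)
s = -27 (s = -3 - 3*(4 - ⅘*(-5)) = -3 - 3*(4 + 4) = -3 - 3*8 = -3 - 24 = -27)
h(-1)*(r(0)*s) = -(-20)*(-27) = -1*540 = -540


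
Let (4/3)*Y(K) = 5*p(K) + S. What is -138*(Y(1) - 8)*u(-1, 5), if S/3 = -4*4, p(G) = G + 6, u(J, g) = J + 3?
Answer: 4899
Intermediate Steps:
u(J, g) = 3 + J
p(G) = 6 + G
S = -48 (S = 3*(-4*4) = 3*(-16) = -48)
Y(K) = -27/2 + 15*K/4 (Y(K) = 3*(5*(6 + K) - 48)/4 = 3*((30 + 5*K) - 48)/4 = 3*(-18 + 5*K)/4 = -27/2 + 15*K/4)
-138*(Y(1) - 8)*u(-1, 5) = -138*((-27/2 + (15/4)*1) - 8)*(3 - 1) = -138*((-27/2 + 15/4) - 8)*2 = -138*(-39/4 - 8)*2 = -(-4899)*2/2 = -138*(-71/2) = 4899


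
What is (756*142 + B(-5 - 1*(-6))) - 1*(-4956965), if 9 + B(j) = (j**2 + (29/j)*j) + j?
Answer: 5064339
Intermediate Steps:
B(j) = 20 + j + j**2 (B(j) = -9 + ((j**2 + (29/j)*j) + j) = -9 + ((j**2 + 29) + j) = -9 + ((29 + j**2) + j) = -9 + (29 + j + j**2) = 20 + j + j**2)
(756*142 + B(-5 - 1*(-6))) - 1*(-4956965) = (756*142 + (20 + (-5 - 1*(-6)) + (-5 - 1*(-6))**2)) - 1*(-4956965) = (107352 + (20 + (-5 + 6) + (-5 + 6)**2)) + 4956965 = (107352 + (20 + 1 + 1**2)) + 4956965 = (107352 + (20 + 1 + 1)) + 4956965 = (107352 + 22) + 4956965 = 107374 + 4956965 = 5064339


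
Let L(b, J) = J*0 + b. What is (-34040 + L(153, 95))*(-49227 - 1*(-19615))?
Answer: 1003461844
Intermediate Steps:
L(b, J) = b (L(b, J) = 0 + b = b)
(-34040 + L(153, 95))*(-49227 - 1*(-19615)) = (-34040 + 153)*(-49227 - 1*(-19615)) = -33887*(-49227 + 19615) = -33887*(-29612) = 1003461844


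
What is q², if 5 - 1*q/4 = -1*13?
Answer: 5184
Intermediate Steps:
q = 72 (q = 20 - (-4)*13 = 20 - 4*(-13) = 20 + 52 = 72)
q² = 72² = 5184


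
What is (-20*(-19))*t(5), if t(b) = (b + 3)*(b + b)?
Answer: 30400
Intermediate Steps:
t(b) = 2*b*(3 + b) (t(b) = (3 + b)*(2*b) = 2*b*(3 + b))
(-20*(-19))*t(5) = (-20*(-19))*(2*5*(3 + 5)) = 380*(2*5*8) = 380*80 = 30400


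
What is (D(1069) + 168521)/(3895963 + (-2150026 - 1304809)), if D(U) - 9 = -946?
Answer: 20948/55141 ≈ 0.37990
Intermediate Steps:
D(U) = -937 (D(U) = 9 - 946 = -937)
(D(1069) + 168521)/(3895963 + (-2150026 - 1304809)) = (-937 + 168521)/(3895963 + (-2150026 - 1304809)) = 167584/(3895963 - 3454835) = 167584/441128 = 167584*(1/441128) = 20948/55141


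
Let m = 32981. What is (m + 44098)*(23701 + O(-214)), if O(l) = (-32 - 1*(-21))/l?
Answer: 390946614975/214 ≈ 1.8269e+9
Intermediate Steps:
O(l) = -11/l (O(l) = (-32 + 21)/l = -11/l)
(m + 44098)*(23701 + O(-214)) = (32981 + 44098)*(23701 - 11/(-214)) = 77079*(23701 - 11*(-1/214)) = 77079*(23701 + 11/214) = 77079*(5072025/214) = 390946614975/214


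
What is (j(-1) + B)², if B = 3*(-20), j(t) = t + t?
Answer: 3844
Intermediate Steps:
j(t) = 2*t
B = -60
(j(-1) + B)² = (2*(-1) - 60)² = (-2 - 60)² = (-62)² = 3844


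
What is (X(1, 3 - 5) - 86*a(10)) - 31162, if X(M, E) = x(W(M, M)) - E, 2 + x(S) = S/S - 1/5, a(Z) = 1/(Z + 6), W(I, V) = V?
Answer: -1246663/40 ≈ -31167.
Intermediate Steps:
a(Z) = 1/(6 + Z)
x(S) = -6/5 (x(S) = -2 + (S/S - 1/5) = -2 + (1 - 1*1/5) = -2 + (1 - 1/5) = -2 + 4/5 = -6/5)
X(M, E) = -6/5 - E
(X(1, 3 - 5) - 86*a(10)) - 31162 = ((-6/5 - (3 - 5)) - 86/(6 + 10)) - 31162 = ((-6/5 - 1*(-2)) - 86/16) - 31162 = ((-6/5 + 2) - 86*1/16) - 31162 = (4/5 - 43/8) - 31162 = -183/40 - 31162 = -1246663/40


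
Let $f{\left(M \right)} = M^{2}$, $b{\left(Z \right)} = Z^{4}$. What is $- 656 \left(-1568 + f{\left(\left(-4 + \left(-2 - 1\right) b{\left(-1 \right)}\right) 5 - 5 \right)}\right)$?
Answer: $-20992$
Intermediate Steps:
$- 656 \left(-1568 + f{\left(\left(-4 + \left(-2 - 1\right) b{\left(-1 \right)}\right) 5 - 5 \right)}\right) = - 656 \left(-1568 + \left(\left(-4 + \left(-2 - 1\right) \left(-1\right)^{4}\right) 5 - 5\right)^{2}\right) = - 656 \left(-1568 + \left(\left(-4 + \left(-2 - 1\right) 1\right) 5 - 5\right)^{2}\right) = - 656 \left(-1568 + \left(\left(-4 - 3\right) 5 - 5\right)^{2}\right) = - 656 \left(-1568 + \left(\left(-7\right) 5 - 5\right)^{2}\right) = - 656 \left(-1568 + \left(-35 - 5\right)^{2}\right) = - 656 \left(-1568 + \left(-40\right)^{2}\right) = - 656 \left(-1568 + 1600\right) = \left(-656\right) 32 = -20992$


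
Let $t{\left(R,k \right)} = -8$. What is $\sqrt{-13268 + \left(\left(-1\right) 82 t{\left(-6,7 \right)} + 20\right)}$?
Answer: $4 i \sqrt{787} \approx 112.21 i$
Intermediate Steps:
$\sqrt{-13268 + \left(\left(-1\right) 82 t{\left(-6,7 \right)} + 20\right)} = \sqrt{-13268 + \left(\left(-1\right) 82 \left(-8\right) + 20\right)} = \sqrt{-13268 + \left(\left(-82\right) \left(-8\right) + 20\right)} = \sqrt{-13268 + \left(656 + 20\right)} = \sqrt{-13268 + 676} = \sqrt{-12592} = 4 i \sqrt{787}$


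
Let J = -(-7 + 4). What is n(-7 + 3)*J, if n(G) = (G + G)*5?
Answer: -120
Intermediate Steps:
n(G) = 10*G (n(G) = (2*G)*5 = 10*G)
J = 3 (J = -1*(-3) = 3)
n(-7 + 3)*J = (10*(-7 + 3))*3 = (10*(-4))*3 = -40*3 = -120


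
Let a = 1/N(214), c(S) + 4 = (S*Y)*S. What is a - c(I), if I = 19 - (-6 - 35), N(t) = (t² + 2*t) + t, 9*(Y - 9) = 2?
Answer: -1541555847/46438 ≈ -33196.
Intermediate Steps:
Y = 83/9 (Y = 9 + (⅑)*2 = 9 + 2/9 = 83/9 ≈ 9.2222)
N(t) = t² + 3*t
I = 60 (I = 19 - 1*(-41) = 19 + 41 = 60)
c(S) = -4 + 83*S²/9 (c(S) = -4 + (S*(83/9))*S = -4 + (83*S/9)*S = -4 + 83*S²/9)
a = 1/46438 (a = 1/(214*(3 + 214)) = 1/(214*217) = 1/46438 ≈ 2.1534e-5)
a - c(I) = 1/46438 - (-4 + (83/9)*60²) = 1/46438 - (-4 + (83/9)*3600) = 1/46438 - (-4 + 33200) = 1/46438 - 1*33196 = 1/46438 - 33196 = -1541555847/46438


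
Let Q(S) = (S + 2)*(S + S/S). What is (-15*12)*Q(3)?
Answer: -3600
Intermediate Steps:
Q(S) = (1 + S)*(2 + S) (Q(S) = (2 + S)*(S + 1) = (2 + S)*(1 + S) = (1 + S)*(2 + S))
(-15*12)*Q(3) = (-15*12)*(2 + 3**2 + 3*3) = -180*(2 + 9 + 9) = -180*20 = -3600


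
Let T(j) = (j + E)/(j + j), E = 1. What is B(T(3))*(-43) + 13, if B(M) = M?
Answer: -47/3 ≈ -15.667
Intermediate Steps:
T(j) = (1 + j)/(2*j) (T(j) = (j + 1)/(j + j) = (1 + j)/((2*j)) = (1 + j)*(1/(2*j)) = (1 + j)/(2*j))
B(T(3))*(-43) + 13 = ((½)*(1 + 3)/3)*(-43) + 13 = ((½)*(⅓)*4)*(-43) + 13 = (⅔)*(-43) + 13 = -86/3 + 13 = -47/3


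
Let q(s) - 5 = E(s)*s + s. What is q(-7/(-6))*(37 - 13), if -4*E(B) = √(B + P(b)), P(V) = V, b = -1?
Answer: 148 - 7*√6/6 ≈ 145.14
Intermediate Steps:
E(B) = -√(-1 + B)/4 (E(B) = -√(B - 1)/4 = -√(-1 + B)/4)
q(s) = 5 + s - s*√(-1 + s)/4 (q(s) = 5 + ((-√(-1 + s)/4)*s + s) = 5 + (-s*√(-1 + s)/4 + s) = 5 + (s - s*√(-1 + s)/4) = 5 + s - s*√(-1 + s)/4)
q(-7/(-6))*(37 - 13) = (5 - 7/(-6) - (-7/(-6))*√(-1 - 7/(-6))/4)*(37 - 13) = (5 - 7*(-⅙) - (-7*(-⅙))*√(-1 - 7*(-⅙))/4)*24 = (5 + 7/6 - ¼*7/6*√(-1 + 7/6))*24 = (5 + 7/6 - ¼*7/6*√(⅙))*24 = (5 + 7/6 - ¼*7/6*√6/6)*24 = (5 + 7/6 - 7*√6/144)*24 = (37/6 - 7*√6/144)*24 = 148 - 7*√6/6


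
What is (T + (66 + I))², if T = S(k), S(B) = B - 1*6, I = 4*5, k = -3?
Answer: 5929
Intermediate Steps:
I = 20
S(B) = -6 + B (S(B) = B - 6 = -6 + B)
T = -9 (T = -6 - 3 = -9)
(T + (66 + I))² = (-9 + (66 + 20))² = (-9 + 86)² = 77² = 5929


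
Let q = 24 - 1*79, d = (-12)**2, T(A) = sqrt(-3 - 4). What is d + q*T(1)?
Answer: 144 - 55*I*sqrt(7) ≈ 144.0 - 145.52*I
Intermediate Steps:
T(A) = I*sqrt(7) (T(A) = sqrt(-7) = I*sqrt(7))
d = 144
q = -55 (q = 24 - 79 = -55)
d + q*T(1) = 144 - 55*I*sqrt(7)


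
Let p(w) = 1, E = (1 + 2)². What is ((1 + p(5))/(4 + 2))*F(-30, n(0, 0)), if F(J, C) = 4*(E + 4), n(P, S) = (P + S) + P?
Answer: 52/3 ≈ 17.333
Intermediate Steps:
E = 9 (E = 3² = 9)
n(P, S) = S + 2*P
F(J, C) = 52 (F(J, C) = 4*(9 + 4) = 4*13 = 52)
((1 + p(5))/(4 + 2))*F(-30, n(0, 0)) = ((1 + 1)/(4 + 2))*52 = (2/6)*52 = (2*(⅙))*52 = (⅓)*52 = 52/3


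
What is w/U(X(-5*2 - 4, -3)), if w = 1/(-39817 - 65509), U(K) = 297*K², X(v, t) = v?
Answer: -1/6131237112 ≈ -1.6310e-10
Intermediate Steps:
w = -1/105326 (w = 1/(-105326) = -1/105326 ≈ -9.4943e-6)
w/U(X(-5*2 - 4, -3)) = -1/(297*(-5*2 - 4)²)/105326 = -1/(297*(-10 - 4)²)/105326 = -1/(105326*(297*(-14)²)) = -1/(105326*(297*196)) = -1/105326/58212 = -1/105326*1/58212 = -1/6131237112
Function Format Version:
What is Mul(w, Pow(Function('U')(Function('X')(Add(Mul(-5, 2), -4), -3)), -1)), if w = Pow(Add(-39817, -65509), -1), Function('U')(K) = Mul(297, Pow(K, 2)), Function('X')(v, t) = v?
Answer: Rational(-1, 6131237112) ≈ -1.6310e-10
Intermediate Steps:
w = Rational(-1, 105326) (w = Pow(-105326, -1) = Rational(-1, 105326) ≈ -9.4943e-6)
Mul(w, Pow(Function('U')(Function('X')(Add(Mul(-5, 2), -4), -3)), -1)) = Mul(Rational(-1, 105326), Pow(Mul(297, Pow(Add(Mul(-5, 2), -4), 2)), -1)) = Mul(Rational(-1, 105326), Pow(Mul(297, Pow(Add(-10, -4), 2)), -1)) = Mul(Rational(-1, 105326), Pow(Mul(297, Pow(-14, 2)), -1)) = Mul(Rational(-1, 105326), Pow(Mul(297, 196), -1)) = Mul(Rational(-1, 105326), Pow(58212, -1)) = Mul(Rational(-1, 105326), Rational(1, 58212)) = Rational(-1, 6131237112)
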